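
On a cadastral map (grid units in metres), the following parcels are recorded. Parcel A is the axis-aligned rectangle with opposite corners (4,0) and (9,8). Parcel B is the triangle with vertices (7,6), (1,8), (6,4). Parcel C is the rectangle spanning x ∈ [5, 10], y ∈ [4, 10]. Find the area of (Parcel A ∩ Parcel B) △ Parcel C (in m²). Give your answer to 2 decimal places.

28.37

|Parcel A ∩ Parcel B| = 4.9.
|(Parcel A ∩ Parcel B) ∩ Parcel C| = 3.2667.
|(Parcel A ∩ Parcel B) △ Parcel C| = 4.9 + 30 − 6.5333 = 28.37.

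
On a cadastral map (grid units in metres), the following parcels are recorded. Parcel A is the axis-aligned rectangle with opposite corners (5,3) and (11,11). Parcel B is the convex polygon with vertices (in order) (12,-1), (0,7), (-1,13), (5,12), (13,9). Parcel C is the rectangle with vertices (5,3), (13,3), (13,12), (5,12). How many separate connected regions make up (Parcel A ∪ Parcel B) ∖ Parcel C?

2

(Parcel A ∪ Parcel B) ∖ Parcel C splits into 2 disjoint pieces (area 12.8, area 38.3333).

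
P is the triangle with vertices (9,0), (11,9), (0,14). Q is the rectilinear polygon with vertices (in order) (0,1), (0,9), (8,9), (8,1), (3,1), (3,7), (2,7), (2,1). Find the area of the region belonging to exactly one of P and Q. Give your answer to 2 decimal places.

76.87

|P| = 54.5, |Q| = 58, |P∩Q| = 17.8135.
|P △ Q| = |P| + |Q| − 2·|P∩Q| = 54.5 + 58 − 35.627 = 76.87.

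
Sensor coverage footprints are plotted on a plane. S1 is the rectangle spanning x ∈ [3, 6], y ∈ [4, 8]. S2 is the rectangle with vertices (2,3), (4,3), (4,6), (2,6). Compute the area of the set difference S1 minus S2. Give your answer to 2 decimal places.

10.00

|S1∩S2|: x∈[3,4], y∈[4,6] → 1·2 = 2.
|S1| = 12.
|S1 ∖ S2| = |S1| − |S1∩S2| = 12 − 2 = 10.00.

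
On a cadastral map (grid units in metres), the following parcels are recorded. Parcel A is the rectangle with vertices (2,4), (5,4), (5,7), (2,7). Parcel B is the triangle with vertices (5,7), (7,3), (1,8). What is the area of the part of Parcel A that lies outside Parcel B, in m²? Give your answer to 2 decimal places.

5.73

|Parcel A| = 9, |Parcel A∩Parcel B| = 3.2667.
|Parcel A ∖ Parcel B| = |Parcel A| − |Parcel A∩Parcel B| = 9 − 3.2667 = 5.73.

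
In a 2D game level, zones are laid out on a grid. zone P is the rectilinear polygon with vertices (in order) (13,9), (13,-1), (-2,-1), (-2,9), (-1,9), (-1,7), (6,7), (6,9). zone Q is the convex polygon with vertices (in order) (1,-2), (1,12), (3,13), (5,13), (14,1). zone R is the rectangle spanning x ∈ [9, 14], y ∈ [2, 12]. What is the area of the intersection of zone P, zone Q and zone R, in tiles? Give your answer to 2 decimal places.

The intersection is the polygon with vertices (13,2.333), (13,2), (9,2), (9,7.667).
By the shoelace formula its area is 12.00.

12.00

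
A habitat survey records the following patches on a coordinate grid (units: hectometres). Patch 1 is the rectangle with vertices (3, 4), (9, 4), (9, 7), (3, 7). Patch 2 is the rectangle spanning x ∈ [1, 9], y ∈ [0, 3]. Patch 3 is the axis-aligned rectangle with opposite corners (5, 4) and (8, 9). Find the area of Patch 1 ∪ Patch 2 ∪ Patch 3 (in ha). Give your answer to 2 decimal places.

By inclusion–exclusion:
Individual areas: |Patch 1| = 18, |Patch 2| = 24, |Patch 3| = 15.
|Patch 1∩Patch 2| = 0 (no overlap).
|Patch 1∩Patch 3|: x∈[5,8], y∈[4,7] → 3·3 = 9.
|Patch 2∩Patch 3| = 0 (no overlap).
|Patch 1∩Patch 2∩Patch 3| = 0.
|Patch 1 ∪ Patch 2 ∪ Patch 3| = 57 − 9 + 0 = 48.00.

48.00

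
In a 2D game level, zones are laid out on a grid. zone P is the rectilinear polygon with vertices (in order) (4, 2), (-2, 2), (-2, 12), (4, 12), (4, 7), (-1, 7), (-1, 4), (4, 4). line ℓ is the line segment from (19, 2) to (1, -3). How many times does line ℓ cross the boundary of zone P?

0

The segment lies entirely outside zone P and never meets its boundary.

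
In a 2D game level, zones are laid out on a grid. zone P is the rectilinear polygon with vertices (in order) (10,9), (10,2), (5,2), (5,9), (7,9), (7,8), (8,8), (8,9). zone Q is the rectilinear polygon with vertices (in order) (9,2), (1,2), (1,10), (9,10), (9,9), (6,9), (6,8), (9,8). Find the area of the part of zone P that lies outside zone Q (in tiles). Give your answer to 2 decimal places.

9.00

|zone P| = 34, |zone P∩zone Q| = 25.
|zone P ∖ zone Q| = |zone P| − |zone P∩zone Q| = 34 − 25 = 9.00.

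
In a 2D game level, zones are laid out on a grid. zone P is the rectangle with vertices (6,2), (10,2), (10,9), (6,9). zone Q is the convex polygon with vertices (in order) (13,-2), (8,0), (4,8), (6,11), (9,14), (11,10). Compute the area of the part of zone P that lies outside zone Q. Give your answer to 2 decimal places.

1.00

|zone P| = 28, |zone P∩zone Q| = 27.
|zone P ∖ zone Q| = |zone P| − |zone P∩zone Q| = 28 − 27 = 1.00.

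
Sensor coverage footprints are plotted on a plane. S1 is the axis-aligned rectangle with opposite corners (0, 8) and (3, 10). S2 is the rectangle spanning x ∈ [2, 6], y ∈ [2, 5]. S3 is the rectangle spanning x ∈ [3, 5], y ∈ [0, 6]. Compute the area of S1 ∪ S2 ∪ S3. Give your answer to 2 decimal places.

By inclusion–exclusion:
Individual areas: |S1| = 6, |S2| = 12, |S3| = 12.
|S1∩S2| = 0 (no overlap).
|S1∩S3| = 0 (no overlap).
|S2∩S3|: x∈[3,5], y∈[2,5] → 2·3 = 6.
|S1∩S2∩S3| = 0.
|S1 ∪ S2 ∪ S3| = 30 − 6 + 0 = 24.00.

24.00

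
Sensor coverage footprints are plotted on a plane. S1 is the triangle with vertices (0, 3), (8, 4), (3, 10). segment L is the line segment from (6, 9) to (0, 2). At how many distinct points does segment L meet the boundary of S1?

The segment meets the boundary at (0.96,3.12), (4.901,7.718).

2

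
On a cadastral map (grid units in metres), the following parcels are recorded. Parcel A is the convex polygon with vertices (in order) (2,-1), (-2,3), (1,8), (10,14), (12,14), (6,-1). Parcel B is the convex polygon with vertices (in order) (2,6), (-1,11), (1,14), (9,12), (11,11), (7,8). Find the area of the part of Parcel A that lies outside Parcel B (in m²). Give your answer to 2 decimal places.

|Parcel A| = 104.5, |Parcel A∩Parcel B| = 27.5172.
|Parcel A ∖ Parcel B| = |Parcel A| − |Parcel A∩Parcel B| = 104.5 − 27.5172 = 76.98.

76.98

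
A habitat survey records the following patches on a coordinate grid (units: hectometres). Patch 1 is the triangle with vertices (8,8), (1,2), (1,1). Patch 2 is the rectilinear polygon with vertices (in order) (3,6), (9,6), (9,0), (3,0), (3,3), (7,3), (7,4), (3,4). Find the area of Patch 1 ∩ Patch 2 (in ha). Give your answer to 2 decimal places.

1.00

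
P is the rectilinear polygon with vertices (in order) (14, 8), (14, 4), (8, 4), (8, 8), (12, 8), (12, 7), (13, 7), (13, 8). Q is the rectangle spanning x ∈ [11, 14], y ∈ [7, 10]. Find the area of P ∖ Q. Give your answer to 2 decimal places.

21.00

|P| = 23, |P∩Q| = 2.
|P ∖ Q| = |P| − |P∩Q| = 23 − 2 = 21.00.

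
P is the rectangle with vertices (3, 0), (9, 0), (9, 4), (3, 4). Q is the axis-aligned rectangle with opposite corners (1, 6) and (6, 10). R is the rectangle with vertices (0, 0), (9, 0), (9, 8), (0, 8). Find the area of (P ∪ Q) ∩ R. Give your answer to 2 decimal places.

34.00

|P ∪ Q| = 44.
|(P ∪ Q) ∩ R| = 34.00.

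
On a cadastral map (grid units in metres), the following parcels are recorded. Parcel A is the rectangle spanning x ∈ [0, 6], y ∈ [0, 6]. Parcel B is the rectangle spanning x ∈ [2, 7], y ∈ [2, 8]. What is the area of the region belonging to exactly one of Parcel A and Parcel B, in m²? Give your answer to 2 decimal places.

|Parcel A∩Parcel B|: x∈[2,6], y∈[2,6] → 4·4 = 16.
|Parcel A △ Parcel B| = |Parcel A| + |Parcel B| − 2·|Parcel A∩Parcel B| = 36 + 30 − 32 = 34.00.

34.00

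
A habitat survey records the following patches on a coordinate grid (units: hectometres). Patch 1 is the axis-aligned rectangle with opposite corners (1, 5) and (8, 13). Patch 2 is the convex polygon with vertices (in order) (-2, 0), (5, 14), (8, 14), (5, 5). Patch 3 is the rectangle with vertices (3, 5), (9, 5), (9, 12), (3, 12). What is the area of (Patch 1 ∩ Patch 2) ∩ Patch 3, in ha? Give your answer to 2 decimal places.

21.17

The region (Patch 1 ∩ Patch 2) ∩ Patch 3 is the polygon with vertices (5,5), (3,5), (3,10), (4,12), (7.333,12).
By the shoelace formula its area is 21.17.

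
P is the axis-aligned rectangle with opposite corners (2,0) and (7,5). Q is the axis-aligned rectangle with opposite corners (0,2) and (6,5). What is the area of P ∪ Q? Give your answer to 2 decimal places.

By inclusion–exclusion:
Individual areas: |P| = 25, |Q| = 18.
|P∩Q|: x∈[2,6], y∈[2,5] → 4·3 = 12.
|P ∪ Q| = 43 − 12 = 31.00.

31.00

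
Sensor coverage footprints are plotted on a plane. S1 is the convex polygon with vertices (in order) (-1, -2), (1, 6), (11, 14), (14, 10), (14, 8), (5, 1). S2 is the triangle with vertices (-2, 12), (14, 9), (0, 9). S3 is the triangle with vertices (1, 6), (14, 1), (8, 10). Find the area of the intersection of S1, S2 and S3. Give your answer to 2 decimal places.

The intersection is the polygon with vertices (6.25,9), (8,10), (8.667,9).
By the shoelace formula its area is 1.21.

1.21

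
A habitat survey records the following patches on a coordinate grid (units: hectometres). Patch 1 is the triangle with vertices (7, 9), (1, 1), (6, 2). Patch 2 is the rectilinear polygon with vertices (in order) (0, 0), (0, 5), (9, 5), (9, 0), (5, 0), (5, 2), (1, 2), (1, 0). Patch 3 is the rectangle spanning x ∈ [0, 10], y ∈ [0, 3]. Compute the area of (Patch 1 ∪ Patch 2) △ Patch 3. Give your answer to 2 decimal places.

31.83

|Patch 1 ∪ Patch 2| = 43.8821.
|(Patch 1 ∪ Patch 2) ∩ Patch 3| = 21.025.
|(Patch 1 ∪ Patch 2) △ Patch 3| = 43.8821 + 30 − 42.05 = 31.83.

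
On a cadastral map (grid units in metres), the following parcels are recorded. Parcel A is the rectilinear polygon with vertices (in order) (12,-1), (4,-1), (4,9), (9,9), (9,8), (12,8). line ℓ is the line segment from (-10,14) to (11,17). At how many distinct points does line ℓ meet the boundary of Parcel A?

0

The segment lies entirely outside Parcel A and never meets its boundary.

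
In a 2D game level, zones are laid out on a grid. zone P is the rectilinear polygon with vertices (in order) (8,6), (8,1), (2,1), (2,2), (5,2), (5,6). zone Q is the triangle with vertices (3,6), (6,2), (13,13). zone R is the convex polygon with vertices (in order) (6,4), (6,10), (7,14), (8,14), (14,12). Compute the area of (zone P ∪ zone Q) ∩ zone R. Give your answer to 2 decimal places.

17.75

The region (zone P ∪ zone Q) ∩ zone R is the polygon with vertices (12.355,12.548), (12.65,12.45), (9.5,7.5), (6,4), (6,8.1).
By the shoelace formula its area is 17.75.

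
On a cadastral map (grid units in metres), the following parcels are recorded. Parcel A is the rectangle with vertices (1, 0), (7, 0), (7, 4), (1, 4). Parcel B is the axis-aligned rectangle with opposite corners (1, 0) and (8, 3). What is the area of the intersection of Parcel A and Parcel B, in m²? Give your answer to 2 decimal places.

18.00

|Parcel A∩Parcel B|: x∈[1,7], y∈[0,3] → 6·3 = 18.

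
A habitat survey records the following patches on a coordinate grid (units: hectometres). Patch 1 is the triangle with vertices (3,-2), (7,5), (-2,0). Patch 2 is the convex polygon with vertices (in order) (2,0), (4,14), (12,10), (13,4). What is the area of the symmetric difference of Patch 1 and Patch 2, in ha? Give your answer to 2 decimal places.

97.55

|Patch 1| = 21.5, |Patch 2| = 95, |Patch 1∩Patch 2| = 9.4757.
|Patch 1 △ Patch 2| = |Patch 1| + |Patch 2| − 2·|Patch 1∩Patch 2| = 21.5 + 95 − 18.9514 = 97.55.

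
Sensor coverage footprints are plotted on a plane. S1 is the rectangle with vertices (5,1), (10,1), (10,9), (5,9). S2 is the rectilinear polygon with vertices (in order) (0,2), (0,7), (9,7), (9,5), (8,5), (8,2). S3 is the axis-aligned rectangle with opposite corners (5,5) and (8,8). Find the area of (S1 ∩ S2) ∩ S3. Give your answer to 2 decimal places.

The region (S1 ∩ S2) ∩ S3 is the polygon with vertices (8,7), (8,5), (5,5), (5,7).
By the shoelace formula its area is 6.00.

6.00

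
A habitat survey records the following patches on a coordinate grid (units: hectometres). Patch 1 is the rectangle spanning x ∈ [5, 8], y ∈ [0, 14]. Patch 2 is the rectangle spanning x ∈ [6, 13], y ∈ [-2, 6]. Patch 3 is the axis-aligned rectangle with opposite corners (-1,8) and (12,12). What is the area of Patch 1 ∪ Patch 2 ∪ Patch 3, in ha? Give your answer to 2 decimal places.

By inclusion–exclusion:
Individual areas: |Patch 1| = 42, |Patch 2| = 56, |Patch 3| = 52.
|Patch 1∩Patch 2|: x∈[6,8], y∈[0,6] → 2·6 = 12.
|Patch 1∩Patch 3|: x∈[5,8], y∈[8,12] → 3·4 = 12.
|Patch 2∩Patch 3| = 0 (no overlap).
|Patch 1∩Patch 2∩Patch 3| = 0.
|Patch 1 ∪ Patch 2 ∪ Patch 3| = 150 − 24 + 0 = 126.00.

126.00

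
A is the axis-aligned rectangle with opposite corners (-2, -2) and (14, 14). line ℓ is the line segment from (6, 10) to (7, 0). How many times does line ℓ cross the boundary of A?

0

The segment lies entirely inside A and never meets its boundary.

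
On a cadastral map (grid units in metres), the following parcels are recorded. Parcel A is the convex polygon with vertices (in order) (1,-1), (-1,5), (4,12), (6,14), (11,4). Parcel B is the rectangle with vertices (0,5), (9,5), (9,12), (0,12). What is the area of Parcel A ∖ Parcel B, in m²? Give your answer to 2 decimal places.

46.70

|Parcel A| = 94.5, |Parcel A∩Parcel B| = 47.8.
|Parcel A ∖ Parcel B| = |Parcel A| − |Parcel A∩Parcel B| = 94.5 − 47.8 = 46.70.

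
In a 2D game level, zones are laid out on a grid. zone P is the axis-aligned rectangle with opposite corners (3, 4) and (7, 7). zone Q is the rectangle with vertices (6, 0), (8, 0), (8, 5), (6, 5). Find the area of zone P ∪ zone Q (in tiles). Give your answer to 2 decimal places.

By inclusion–exclusion:
Individual areas: |zone P| = 12, |zone Q| = 10.
|zone P∩zone Q|: x∈[6,7], y∈[4,5] → 1·1 = 1.
|zone P ∪ zone Q| = 22 − 1 = 21.00.

21.00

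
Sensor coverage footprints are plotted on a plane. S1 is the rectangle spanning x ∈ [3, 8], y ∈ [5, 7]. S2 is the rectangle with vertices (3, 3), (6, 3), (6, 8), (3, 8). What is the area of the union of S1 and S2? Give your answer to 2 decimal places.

19.00

By inclusion–exclusion:
Individual areas: |S1| = 10, |S2| = 15.
|S1∩S2|: x∈[3,6], y∈[5,7] → 3·2 = 6.
|S1 ∪ S2| = 25 − 6 = 19.00.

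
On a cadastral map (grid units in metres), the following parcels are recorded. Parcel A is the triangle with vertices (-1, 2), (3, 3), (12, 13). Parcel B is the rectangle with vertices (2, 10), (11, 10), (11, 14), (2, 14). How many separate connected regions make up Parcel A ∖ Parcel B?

Parcel A ∖ Parcel B splits into 2 disjoint pieces (area 14.2318, area 0.1325).

2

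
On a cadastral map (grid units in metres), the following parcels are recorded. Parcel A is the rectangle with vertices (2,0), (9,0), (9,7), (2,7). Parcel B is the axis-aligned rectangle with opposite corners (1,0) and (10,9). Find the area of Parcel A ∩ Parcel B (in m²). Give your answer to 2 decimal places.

|Parcel A∩Parcel B|: x∈[2,9], y∈[0,7] → 7·7 = 49.

49.00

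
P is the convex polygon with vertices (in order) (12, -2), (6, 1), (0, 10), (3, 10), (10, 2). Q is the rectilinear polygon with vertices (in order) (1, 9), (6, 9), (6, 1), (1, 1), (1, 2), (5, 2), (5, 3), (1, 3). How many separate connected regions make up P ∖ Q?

3

P ∖ Q splits into 3 disjoint pieces (area 20.1429, area 0.0833, area 3.1875).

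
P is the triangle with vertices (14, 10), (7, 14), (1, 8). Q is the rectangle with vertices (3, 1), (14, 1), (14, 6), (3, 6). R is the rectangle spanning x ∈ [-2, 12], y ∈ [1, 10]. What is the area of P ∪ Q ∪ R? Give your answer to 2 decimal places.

By inclusion–exclusion:
Individual areas: |P| = 33, |Q| = 55, |R| = 126.
|P∩Q| = 0.
|P∩R| = 10.6923.
|Q∩R|: x∈[3,12], y∈[1,6] → 9·5 = 45.
|P∩Q∩R| = 0.
|P ∪ Q ∪ R| = 214 − 55.6923 + 0 = 158.31.

158.31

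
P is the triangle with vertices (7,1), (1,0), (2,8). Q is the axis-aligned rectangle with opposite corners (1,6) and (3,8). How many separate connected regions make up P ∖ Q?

P ∖ Q is a single connected region.

1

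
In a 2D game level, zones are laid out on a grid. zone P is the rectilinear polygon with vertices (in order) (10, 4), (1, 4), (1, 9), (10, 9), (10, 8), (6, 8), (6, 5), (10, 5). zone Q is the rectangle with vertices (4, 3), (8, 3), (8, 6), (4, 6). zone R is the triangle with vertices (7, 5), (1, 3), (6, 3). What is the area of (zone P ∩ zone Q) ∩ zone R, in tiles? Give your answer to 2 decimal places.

1.25

The region (zone P ∩ zone Q) ∩ zone R is the polygon with vertices (4,4), (7,5), (6.5,4).
By the shoelace formula its area is 1.25.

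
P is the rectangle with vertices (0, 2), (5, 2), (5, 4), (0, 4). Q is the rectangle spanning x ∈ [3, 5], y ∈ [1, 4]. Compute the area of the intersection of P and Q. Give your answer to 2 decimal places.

|P∩Q|: x∈[3,5], y∈[2,4] → 2·2 = 4.

4.00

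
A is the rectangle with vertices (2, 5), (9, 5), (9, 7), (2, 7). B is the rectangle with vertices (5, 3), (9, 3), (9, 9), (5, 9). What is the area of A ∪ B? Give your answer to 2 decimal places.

By inclusion–exclusion:
Individual areas: |A| = 14, |B| = 24.
|A∩B|: x∈[5,9], y∈[5,7] → 4·2 = 8.
|A ∪ B| = 38 − 8 = 30.00.

30.00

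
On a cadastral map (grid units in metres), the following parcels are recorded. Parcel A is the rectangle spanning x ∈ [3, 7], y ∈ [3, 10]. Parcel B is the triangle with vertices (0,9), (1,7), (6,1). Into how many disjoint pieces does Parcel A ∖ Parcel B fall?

2

Parcel A ∖ Parcel B splits into 2 disjoint pieces (area 26.5, area 1.0667).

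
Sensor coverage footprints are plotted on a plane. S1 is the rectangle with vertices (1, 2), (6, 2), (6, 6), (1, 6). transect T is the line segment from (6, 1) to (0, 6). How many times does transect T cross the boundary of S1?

2

The segment meets the boundary at (1,5.167), (4.8,2).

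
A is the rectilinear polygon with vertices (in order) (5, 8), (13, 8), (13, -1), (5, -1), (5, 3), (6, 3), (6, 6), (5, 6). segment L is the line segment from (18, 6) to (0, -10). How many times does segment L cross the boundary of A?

2

The segment meets the boundary at (10.125,-1), (13,1.556).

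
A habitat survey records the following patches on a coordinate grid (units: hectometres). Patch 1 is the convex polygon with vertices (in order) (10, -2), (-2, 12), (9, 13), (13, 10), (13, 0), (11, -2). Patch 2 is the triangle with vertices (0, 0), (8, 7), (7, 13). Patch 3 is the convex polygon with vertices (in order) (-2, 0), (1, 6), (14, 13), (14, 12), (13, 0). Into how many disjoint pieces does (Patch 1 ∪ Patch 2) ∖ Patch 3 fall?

2

(Patch 1 ∪ Patch 2) ∖ Patch 3 splits into 2 disjoint pieces (area 42.5115, area 5.7143).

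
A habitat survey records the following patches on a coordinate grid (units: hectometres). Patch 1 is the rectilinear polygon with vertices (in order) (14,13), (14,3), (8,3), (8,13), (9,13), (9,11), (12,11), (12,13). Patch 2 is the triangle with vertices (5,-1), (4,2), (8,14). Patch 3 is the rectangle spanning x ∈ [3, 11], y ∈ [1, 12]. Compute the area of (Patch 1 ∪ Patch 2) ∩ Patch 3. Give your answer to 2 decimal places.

|Patch 1 ∪ Patch 2| = 66.
|(Patch 1 ∪ Patch 2) ∩ Patch 3| = 35.67.

35.67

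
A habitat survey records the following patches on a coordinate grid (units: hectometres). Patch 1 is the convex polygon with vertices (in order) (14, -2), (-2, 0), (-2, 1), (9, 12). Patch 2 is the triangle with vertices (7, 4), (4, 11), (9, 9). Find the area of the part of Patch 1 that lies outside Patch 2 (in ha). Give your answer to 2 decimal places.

101.31

|Patch 1| = 112.5, |Patch 1∩Patch 2| = 11.1857.
|Patch 1 ∖ Patch 2| = |Patch 1| − |Patch 1∩Patch 2| = 112.5 − 11.1857 = 101.31.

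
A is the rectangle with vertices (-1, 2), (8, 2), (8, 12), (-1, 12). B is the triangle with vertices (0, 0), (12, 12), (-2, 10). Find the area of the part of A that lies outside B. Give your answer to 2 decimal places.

|A| = 90, |A∩B| = 60.1714.
|A ∖ B| = |A| − |A∩B| = 90 − 60.1714 = 29.83.

29.83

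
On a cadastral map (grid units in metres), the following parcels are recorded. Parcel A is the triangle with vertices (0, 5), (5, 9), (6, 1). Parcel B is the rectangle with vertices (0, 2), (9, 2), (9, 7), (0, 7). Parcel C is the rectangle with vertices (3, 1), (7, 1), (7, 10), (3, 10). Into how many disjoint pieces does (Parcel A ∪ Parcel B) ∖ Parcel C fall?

(Parcel A ∪ Parcel B) ∖ Parcel C splits into 2 disjoint pieces (area 10, area 15.1).

2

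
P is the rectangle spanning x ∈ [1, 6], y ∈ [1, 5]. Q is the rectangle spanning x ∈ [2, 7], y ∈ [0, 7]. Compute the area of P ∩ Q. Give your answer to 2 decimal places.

16.00

|P∩Q|: x∈[2,6], y∈[1,5] → 4·4 = 16.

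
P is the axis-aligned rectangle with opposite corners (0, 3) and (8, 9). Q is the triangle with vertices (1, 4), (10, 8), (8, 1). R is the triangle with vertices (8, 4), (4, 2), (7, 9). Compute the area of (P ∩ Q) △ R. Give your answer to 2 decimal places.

|P ∩ Q| = 16.7222.
|(P ∩ Q) ∩ R| = 8.2731.
|(P ∩ Q) △ R| = 16.7222 + 11 − 16.5462 = 11.18.

11.18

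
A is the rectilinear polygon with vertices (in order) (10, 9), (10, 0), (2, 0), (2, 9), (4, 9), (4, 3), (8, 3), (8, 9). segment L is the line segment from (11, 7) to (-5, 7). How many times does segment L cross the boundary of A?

4

The segment meets the boundary at (4,7), (8,7), (10,7), (2,7).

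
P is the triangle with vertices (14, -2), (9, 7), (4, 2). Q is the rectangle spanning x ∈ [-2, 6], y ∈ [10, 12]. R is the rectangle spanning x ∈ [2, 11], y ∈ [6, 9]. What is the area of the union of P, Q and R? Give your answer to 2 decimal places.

By inclusion–exclusion:
Individual areas: |P| = 35, |Q| = 16, |R| = 27.
|P∩Q| = 0.
|P∩R| = 0.7778.
|Q∩R| = 0 (no overlap).
|P∩Q∩R| = 0.
|P ∪ Q ∪ R| = 78 − 0.7778 + 0 = 77.22.

77.22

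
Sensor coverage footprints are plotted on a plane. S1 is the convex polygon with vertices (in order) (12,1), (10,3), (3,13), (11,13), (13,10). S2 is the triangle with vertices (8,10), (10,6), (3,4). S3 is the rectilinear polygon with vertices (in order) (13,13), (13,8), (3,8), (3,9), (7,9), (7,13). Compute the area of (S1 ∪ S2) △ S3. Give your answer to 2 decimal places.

|S1 ∪ S2| = 69.7174.
|(S1 ∪ S2) ∩ S3| = 27.6368.
|(S1 ∪ S2) △ S3| = 69.7174 + 34 − 55.2737 = 48.44.

48.44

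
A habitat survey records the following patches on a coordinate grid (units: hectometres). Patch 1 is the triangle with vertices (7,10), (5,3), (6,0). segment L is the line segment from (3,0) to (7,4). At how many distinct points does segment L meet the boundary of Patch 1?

The segment meets the boundary at (6.333,3.333), (5.25,2.25).

2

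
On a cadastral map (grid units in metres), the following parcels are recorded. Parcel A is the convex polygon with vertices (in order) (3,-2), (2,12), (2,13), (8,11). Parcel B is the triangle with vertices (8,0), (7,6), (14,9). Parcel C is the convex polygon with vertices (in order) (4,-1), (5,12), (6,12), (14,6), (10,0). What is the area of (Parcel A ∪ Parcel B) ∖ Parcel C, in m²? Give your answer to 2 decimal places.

|Parcel A ∪ Parcel B| = 67.
|(Parcel A ∪ Parcel B) ∩ Parcel C| = 37.3422.
|(Parcel A ∪ Parcel B) ∖ Parcel C| = 67 − 37.3422 = 29.66.

29.66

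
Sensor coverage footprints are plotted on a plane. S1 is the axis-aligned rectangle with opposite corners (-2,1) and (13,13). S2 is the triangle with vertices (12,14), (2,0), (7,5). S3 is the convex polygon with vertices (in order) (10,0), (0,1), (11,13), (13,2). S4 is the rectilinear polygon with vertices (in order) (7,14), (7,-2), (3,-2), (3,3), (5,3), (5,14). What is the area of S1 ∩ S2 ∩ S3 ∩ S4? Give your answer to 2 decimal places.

4.29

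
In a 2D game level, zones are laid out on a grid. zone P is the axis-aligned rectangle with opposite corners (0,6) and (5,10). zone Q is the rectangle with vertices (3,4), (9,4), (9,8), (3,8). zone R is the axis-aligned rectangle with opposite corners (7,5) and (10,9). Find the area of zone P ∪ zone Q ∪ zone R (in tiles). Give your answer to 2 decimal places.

By inclusion–exclusion:
Individual areas: |zone P| = 20, |zone Q| = 24, |zone R| = 12.
|zone P∩zone Q|: x∈[3,5], y∈[6,8] → 2·2 = 4.
|zone P∩zone R| = 0 (no overlap).
|zone Q∩zone R|: x∈[7,9], y∈[5,8] → 2·3 = 6.
|zone P∩zone Q∩zone R| = 0.
|zone P ∪ zone Q ∪ zone R| = 56 − 10 + 0 = 46.00.

46.00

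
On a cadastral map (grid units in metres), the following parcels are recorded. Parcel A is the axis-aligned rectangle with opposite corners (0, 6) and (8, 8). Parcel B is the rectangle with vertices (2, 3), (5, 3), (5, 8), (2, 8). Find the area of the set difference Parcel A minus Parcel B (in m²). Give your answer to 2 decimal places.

|Parcel A∩Parcel B|: x∈[2,5], y∈[6,8] → 3·2 = 6.
|Parcel A| = 16.
|Parcel A ∖ Parcel B| = |Parcel A| − |Parcel A∩Parcel B| = 16 − 6 = 10.00.

10.00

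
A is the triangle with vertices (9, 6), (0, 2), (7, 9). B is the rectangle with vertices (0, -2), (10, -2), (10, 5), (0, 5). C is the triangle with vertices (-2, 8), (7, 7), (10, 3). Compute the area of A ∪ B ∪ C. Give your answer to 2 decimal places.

88.60

By inclusion–exclusion:
Individual areas: |A| = 17.5, |B| = 70, |C| = 16.5.
|A∩B| = 5.625.
|A∩C| = 6.7362.
|B∩C| = 3.3.
|A∩B∩C| = 0.2583.
|A ∪ B ∪ C| = 104 − 15.6612 + 0.2583 = 88.60.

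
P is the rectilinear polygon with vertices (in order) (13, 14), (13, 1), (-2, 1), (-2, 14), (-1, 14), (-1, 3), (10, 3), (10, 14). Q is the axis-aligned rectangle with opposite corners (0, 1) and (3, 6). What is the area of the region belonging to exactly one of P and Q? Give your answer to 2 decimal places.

|P| = 74, |Q| = 15, |P∩Q| = 6.
|P △ Q| = |P| + |Q| − 2·|P∩Q| = 74 + 15 − 12 = 77.00.

77.00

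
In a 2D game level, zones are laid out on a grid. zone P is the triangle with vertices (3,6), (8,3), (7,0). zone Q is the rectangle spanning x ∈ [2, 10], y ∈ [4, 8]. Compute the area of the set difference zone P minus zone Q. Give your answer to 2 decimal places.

7.00

|zone P| = 9, |zone P∩zone Q| = 2.
|zone P ∖ zone Q| = |zone P| − |zone P∩zone Q| = 9 − 2 = 7.00.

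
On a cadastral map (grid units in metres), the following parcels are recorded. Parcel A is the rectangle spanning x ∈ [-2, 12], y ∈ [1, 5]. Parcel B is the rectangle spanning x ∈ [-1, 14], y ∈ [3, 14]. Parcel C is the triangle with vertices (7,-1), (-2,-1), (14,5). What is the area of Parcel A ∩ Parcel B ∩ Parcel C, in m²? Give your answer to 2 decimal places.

2.04

The intersection is the polygon with vertices (12,3.286), (11.667,3), (8.667,3), (12,4.25).
By the shoelace formula its area is 2.04.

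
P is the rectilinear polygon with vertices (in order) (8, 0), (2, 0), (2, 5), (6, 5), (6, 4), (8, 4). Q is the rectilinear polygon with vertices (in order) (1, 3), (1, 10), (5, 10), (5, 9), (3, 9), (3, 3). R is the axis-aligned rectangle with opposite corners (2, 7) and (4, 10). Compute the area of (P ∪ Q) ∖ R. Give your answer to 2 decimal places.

|P ∪ Q| = 42.
|(P ∪ Q) ∩ R| = 4.
|(P ∪ Q) ∖ R| = 42 − 4 = 38.00.

38.00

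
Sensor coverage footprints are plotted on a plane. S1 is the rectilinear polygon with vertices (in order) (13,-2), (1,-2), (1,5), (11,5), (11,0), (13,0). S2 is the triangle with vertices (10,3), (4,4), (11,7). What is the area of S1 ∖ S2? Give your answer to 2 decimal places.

65.67

|S1| = 74, |S1∩S2| = 8.3333.
|S1 ∖ S2| = |S1| − |S1∩S2| = 74 − 8.3333 = 65.67.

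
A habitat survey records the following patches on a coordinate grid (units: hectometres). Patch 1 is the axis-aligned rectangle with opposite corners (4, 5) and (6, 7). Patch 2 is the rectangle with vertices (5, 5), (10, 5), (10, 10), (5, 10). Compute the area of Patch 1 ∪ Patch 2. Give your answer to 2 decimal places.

27.00

By inclusion–exclusion:
Individual areas: |Patch 1| = 4, |Patch 2| = 25.
|Patch 1∩Patch 2|: x∈[5,6], y∈[5,7] → 1·2 = 2.
|Patch 1 ∪ Patch 2| = 29 − 2 = 27.00.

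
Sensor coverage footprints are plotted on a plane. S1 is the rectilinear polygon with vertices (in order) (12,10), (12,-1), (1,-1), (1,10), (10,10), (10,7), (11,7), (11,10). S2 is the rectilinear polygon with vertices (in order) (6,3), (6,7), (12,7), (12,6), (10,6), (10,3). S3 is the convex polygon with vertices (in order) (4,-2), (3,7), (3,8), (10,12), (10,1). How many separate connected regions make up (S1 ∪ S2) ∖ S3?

2

(S1 ∪ S2) ∖ S3 splits into 2 disjoint pieces (area 23, area 29.0556).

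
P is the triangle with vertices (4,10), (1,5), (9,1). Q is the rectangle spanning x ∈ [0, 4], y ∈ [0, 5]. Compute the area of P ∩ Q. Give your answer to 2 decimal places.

2.25

The intersection is the polygon with vertices (1,5), (4,5), (4,3.5).
By the shoelace formula its area is 2.25.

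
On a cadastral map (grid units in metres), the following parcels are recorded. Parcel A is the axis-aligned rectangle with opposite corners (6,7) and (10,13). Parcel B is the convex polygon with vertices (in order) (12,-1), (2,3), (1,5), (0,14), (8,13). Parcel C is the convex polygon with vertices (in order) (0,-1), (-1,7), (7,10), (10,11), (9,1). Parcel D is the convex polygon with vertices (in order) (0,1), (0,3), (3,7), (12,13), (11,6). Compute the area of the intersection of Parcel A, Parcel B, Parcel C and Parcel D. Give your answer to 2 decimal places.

The intersection is the polygon with vertices (8.696,10.565), (9.63,7.296), (9.6,7), (6,7), (6,9), (8,10.333).
By the shoelace formula its area is 9.53.

9.53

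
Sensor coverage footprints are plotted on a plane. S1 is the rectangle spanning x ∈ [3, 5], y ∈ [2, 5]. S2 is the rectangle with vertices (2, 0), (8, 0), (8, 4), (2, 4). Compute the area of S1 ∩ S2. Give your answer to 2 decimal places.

4.00

|S1∩S2|: x∈[3,5], y∈[2,4] → 2·2 = 4.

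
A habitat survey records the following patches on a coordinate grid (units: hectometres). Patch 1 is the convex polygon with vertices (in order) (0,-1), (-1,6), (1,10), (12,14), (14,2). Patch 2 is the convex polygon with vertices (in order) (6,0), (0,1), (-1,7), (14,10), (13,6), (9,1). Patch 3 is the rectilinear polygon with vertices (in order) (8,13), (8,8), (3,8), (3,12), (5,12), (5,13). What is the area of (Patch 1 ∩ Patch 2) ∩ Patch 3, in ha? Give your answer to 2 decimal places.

1.60

The region (Patch 1 ∩ Patch 2) ∩ Patch 3 is the polygon with vertices (8,8.8), (8,8), (4,8).
By the shoelace formula its area is 1.60.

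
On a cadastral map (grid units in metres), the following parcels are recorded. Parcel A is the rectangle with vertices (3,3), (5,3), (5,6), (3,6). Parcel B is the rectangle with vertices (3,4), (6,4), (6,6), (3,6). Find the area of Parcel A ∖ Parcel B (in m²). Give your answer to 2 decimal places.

|Parcel A∩Parcel B|: x∈[3,5], y∈[4,6] → 2·2 = 4.
|Parcel A| = 6.
|Parcel A ∖ Parcel B| = |Parcel A| − |Parcel A∩Parcel B| = 6 − 4 = 2.00.

2.00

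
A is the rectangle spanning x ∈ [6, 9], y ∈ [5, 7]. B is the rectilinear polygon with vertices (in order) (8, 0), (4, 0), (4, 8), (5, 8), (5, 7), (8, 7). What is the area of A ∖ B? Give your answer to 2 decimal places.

2.00

|A| = 6, |A∩B| = 4.
|A ∖ B| = |A| − |A∩B| = 6 − 4 = 2.00.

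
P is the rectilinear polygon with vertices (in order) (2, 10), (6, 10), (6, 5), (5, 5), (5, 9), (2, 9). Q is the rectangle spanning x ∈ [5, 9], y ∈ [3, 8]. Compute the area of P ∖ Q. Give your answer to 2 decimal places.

|P| = 8, |P∩Q| = 3.
|P ∖ Q| = |P| − |P∩Q| = 8 − 3 = 5.00.

5.00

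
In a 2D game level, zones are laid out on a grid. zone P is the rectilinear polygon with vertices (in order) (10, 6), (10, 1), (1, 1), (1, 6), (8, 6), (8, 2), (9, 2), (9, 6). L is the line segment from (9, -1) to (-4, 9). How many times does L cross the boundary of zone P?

The segment meets the boundary at (6.4,1), (1,5.154).

2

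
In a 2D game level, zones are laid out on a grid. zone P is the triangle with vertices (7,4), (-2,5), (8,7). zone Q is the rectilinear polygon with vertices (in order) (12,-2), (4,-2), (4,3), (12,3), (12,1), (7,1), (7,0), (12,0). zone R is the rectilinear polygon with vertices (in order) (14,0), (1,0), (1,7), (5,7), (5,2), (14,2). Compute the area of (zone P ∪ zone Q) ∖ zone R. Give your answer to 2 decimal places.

30.78

|zone P ∪ zone Q| = 49.
|(zone P ∪ zone Q) ∩ zone R| = 18.2222.
|(zone P ∪ zone Q) ∖ zone R| = 49 − 18.2222 = 30.78.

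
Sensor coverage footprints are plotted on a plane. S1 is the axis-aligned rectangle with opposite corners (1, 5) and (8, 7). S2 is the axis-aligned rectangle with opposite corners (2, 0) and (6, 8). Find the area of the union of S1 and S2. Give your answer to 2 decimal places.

38.00

By inclusion–exclusion:
Individual areas: |S1| = 14, |S2| = 32.
|S1∩S2|: x∈[2,6], y∈[5,7] → 4·2 = 8.
|S1 ∪ S2| = 46 − 8 = 38.00.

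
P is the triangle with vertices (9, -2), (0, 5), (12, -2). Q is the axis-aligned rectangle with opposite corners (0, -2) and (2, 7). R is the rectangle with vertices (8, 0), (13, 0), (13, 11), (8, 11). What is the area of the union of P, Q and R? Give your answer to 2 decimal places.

83.02

By inclusion–exclusion:
Individual areas: |P| = 10.5, |Q| = 18, |R| = 55.
|P∩Q| = 0.3889.
|P∩R| = 0.0952.
|Q∩R| = 0 (no overlap).
|P∩Q∩R| = 0.
|P ∪ Q ∪ R| = 83.5 − 0.4841 + 0 = 83.02.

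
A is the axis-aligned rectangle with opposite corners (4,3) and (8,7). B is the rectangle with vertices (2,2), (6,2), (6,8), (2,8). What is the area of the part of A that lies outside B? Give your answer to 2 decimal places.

8.00

|A∩B|: x∈[4,6], y∈[3,7] → 2·4 = 8.
|A| = 16.
|A ∖ B| = |A| − |A∩B| = 16 − 8 = 8.00.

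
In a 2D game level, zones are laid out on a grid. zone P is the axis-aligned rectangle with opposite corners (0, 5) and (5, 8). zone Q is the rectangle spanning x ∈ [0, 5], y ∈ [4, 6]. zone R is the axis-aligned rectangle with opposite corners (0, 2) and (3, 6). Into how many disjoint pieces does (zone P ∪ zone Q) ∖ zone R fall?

(zone P ∪ zone Q) ∖ zone R is a single connected region.

1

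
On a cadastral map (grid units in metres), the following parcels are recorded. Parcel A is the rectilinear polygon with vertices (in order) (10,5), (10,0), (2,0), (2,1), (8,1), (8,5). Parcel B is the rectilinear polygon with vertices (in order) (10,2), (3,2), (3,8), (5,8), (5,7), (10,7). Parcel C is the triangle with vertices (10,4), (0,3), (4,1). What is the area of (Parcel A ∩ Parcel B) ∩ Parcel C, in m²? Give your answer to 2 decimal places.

0.80

The region (Parcel A ∩ Parcel B) ∩ Parcel C is the polygon with vertices (8,3.8), (10,4), (8,3).
By the shoelace formula its area is 0.80.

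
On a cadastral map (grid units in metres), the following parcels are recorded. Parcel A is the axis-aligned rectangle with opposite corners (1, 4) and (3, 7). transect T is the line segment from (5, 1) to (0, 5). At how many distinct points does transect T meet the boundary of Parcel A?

2

The segment meets the boundary at (1,4.2), (1.25,4).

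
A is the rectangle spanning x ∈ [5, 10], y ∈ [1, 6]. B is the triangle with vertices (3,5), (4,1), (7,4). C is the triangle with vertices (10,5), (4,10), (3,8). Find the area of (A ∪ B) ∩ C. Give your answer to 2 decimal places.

The region (A ∪ B) ∩ C is the polygon with vertices (8.8,6), (10,5), (7.667,6).
By the shoelace formula its area is 0.57.

0.57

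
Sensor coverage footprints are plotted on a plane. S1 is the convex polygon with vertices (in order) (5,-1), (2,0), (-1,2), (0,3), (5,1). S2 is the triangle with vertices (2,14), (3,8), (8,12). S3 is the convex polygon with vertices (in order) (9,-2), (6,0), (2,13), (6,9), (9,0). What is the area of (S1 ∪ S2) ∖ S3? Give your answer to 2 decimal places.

22.89

|S1 ∪ S2| = 28.
|(S1 ∪ S2) ∩ S3| = 5.1095.
|(S1 ∪ S2) ∖ S3| = 28 − 5.1095 = 22.89.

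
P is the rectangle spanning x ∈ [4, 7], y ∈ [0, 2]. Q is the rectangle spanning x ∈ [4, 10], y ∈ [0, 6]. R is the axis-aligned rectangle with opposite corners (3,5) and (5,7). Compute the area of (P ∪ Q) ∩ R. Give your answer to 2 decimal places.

1.00

The region (P ∪ Q) ∩ R is the polygon with vertices (4,6), (5,6), (5,5), (4,5).
By the shoelace formula its area is 1.00.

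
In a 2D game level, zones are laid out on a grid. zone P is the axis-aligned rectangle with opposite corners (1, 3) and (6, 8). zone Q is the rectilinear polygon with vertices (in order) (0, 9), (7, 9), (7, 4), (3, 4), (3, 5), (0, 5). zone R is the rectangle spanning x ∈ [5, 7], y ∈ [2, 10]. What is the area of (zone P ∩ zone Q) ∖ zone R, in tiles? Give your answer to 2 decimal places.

|zone P ∩ zone Q| = 18.
|(zone P ∩ zone Q) ∩ zone R| = 4.
|(zone P ∩ zone Q) ∖ zone R| = 18 − 4 = 14.00.

14.00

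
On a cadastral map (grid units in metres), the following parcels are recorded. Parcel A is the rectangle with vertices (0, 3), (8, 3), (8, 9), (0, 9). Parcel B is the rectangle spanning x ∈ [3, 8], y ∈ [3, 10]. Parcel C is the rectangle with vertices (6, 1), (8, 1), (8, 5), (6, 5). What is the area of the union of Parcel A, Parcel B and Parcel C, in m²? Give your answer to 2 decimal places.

By inclusion–exclusion:
Individual areas: |Parcel A| = 48, |Parcel B| = 35, |Parcel C| = 8.
|Parcel A∩Parcel B|: x∈[3,8], y∈[3,9] → 5·6 = 30.
|Parcel A∩Parcel C|: x∈[6,8], y∈[3,5] → 2·2 = 4.
|Parcel B∩Parcel C|: x∈[6,8], y∈[3,5] → 2·2 = 4.
|Parcel A∩Parcel B∩Parcel C| = 4.
|Parcel A ∪ Parcel B ∪ Parcel C| = 91 − 38 + 4 = 57.00.

57.00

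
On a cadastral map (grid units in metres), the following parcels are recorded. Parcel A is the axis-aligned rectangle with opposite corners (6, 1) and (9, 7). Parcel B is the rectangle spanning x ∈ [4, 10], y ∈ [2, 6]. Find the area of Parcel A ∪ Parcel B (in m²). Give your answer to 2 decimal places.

By inclusion–exclusion:
Individual areas: |Parcel A| = 18, |Parcel B| = 24.
|Parcel A∩Parcel B|: x∈[6,9], y∈[2,6] → 3·4 = 12.
|Parcel A ∪ Parcel B| = 42 − 12 = 30.00.

30.00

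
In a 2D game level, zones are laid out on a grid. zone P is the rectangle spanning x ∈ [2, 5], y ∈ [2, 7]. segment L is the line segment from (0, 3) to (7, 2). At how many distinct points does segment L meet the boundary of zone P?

2

The segment meets the boundary at (5,2.286), (2,2.714).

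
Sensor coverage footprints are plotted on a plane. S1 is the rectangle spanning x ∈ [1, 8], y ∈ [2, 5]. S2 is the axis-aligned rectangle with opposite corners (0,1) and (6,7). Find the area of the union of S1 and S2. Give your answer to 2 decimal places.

42.00

By inclusion–exclusion:
Individual areas: |S1| = 21, |S2| = 36.
|S1∩S2|: x∈[1,6], y∈[2,5] → 5·3 = 15.
|S1 ∪ S2| = 57 − 15 = 42.00.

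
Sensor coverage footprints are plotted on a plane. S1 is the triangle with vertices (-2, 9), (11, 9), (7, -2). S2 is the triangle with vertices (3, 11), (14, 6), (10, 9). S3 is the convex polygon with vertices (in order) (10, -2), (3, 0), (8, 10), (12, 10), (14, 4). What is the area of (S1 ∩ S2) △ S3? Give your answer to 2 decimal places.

|S1 ∩ S2| = 2.233.
|(S1 ∩ S2) ∩ S3| = 2.2312.
|(S1 ∩ S2) △ S3| = 2.233 + 82 − 4.4623 = 79.77.

79.77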